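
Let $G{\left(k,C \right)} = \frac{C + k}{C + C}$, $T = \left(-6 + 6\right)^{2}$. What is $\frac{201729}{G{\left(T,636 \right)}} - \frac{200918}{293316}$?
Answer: $\frac{59170242905}{146658} \approx 4.0346 \cdot 10^{5}$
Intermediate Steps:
$T = 0$ ($T = 0^{2} = 0$)
$G{\left(k,C \right)} = \frac{C + k}{2 C}$
$\frac{201729}{G{\left(T,636 \right)}} - \frac{200918}{293316} = \frac{201729}{\frac{1}{2} \cdot \frac{1}{636} \left(636 + 0\right)} - \frac{200918}{293316} = \frac{201729}{\frac{1}{2} \cdot \frac{1}{636} \cdot 636} - \frac{100459}{146658} = 201729 \frac{1}{\frac{1}{2}} - \frac{100459}{146658} = 201729 \cdot 2 - \frac{100459}{146658} = 403458 - \frac{100459}{146658} = \frac{59170242905}{146658}$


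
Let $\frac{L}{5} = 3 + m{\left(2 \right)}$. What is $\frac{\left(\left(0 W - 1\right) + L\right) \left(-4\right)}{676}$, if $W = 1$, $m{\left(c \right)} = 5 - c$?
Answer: $- \frac{29}{169} \approx -0.1716$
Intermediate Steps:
$L = 30$ ($L = 5 \left(3 + \left(5 - 2\right)\right) = 5 \left(3 + 3\right) = 5 \cdot 6 = 30$)
$\frac{\left(\left(0 W - 1\right) + L\right) \left(-4\right)}{676} = \frac{\left(\left(0 \cdot 1 - 1\right) + 30\right) \left(-4\right)}{676} = \left(\left(0 - 1\right) + 30\right) \left(-4\right) \frac{1}{676} = \left(-1 + 30\right) \left(-4\right) \frac{1}{676} = 29 \left(-4\right) \frac{1}{676} = \left(-116\right) \frac{1}{676} = - \frac{29}{169}$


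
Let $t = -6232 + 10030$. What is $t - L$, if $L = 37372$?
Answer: $-33574$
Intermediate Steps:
$t = 3798$
$t - L = 3798 - 37372 = -33574$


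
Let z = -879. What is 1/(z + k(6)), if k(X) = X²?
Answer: -1/843 ≈ -0.0011862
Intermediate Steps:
1/(z + k(6)) = 1/(-879 + 6²) = 1/(-879 + 36) = 1/(-843) = -1/843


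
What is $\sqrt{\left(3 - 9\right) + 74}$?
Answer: $2 \sqrt{17} \approx 8.2462$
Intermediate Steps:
$\sqrt{\left(3 - 9\right) + 74} = \sqrt{-6 + 74} = \sqrt{68} = 2 \sqrt{17}$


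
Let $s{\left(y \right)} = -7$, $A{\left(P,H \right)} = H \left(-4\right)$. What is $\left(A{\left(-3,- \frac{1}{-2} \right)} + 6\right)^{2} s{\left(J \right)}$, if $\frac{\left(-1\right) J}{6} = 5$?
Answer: $-112$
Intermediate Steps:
$J = -30$ ($J = \left(-6\right) 5 = -30$)
$A{\left(P,H \right)} = - 4 H$
$\left(A{\left(-3,- \frac{1}{-2} \right)} + 6\right)^{2} s{\left(J \right)} = \left(- 4 \left(- \frac{1}{-2}\right) + 6\right)^{2} \left(-7\right) = \left(- 4 \left(\left(-1\right) \left(- \frac{1}{2}\right)\right) + 6\right)^{2} \left(-7\right) = \left(\left(-4\right) \frac{1}{2} + 6\right)^{2} \left(-7\right) = \left(-2 + 6\right)^{2} \left(-7\right) = 4^{2} \left(-7\right) = 16 \left(-7\right) = -112$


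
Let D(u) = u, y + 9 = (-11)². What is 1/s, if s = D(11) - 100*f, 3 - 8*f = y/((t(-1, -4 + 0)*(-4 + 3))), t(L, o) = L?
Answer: 2/2747 ≈ 0.00072807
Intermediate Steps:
y = 112 (y = -9 + (-11)² = -9 + 121 = 112)
f = -109/8 (f = 3/8 - 14/((-(-4 + 3))) = 3/8 - 14/((-1*(-1))) = 3/8 - 14/1 = 3/8 - 14 = -109/8 ≈ -13.625)
s = 2747/2 (s = 11 - 100*(-109/8) = 11 + 2725/2 = 2747/2 ≈ 1373.5)
1/s = 1/(2747/2) = 2/2747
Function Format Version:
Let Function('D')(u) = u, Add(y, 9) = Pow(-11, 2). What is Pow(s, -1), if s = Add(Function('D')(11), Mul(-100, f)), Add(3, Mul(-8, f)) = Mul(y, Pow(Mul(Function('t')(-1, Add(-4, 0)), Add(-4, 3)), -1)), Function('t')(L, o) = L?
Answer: Rational(2, 2747) ≈ 0.00072807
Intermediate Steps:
y = 112 (y = Add(-9, Pow(-11, 2)) = Add(-9, 121) = 112)
f = Rational(-109, 8) (f = Add(Rational(3, 8), Mul(Rational(-1, 8), Mul(112, Pow(Mul(-1, Add(-4, 3)), -1)))) = Add(Rational(3, 8), Mul(Rational(-1, 8), Mul(112, Pow(Mul(-1, -1), -1)))) = Add(Rational(3, 8), Mul(Rational(-1, 8), Mul(112, Pow(1, -1)))) = Add(Rational(3, 8), Mul(Rational(-1, 8), Mul(112, 1))) = Add(Rational(3, 8), Mul(Rational(-1, 8), 112)) = Add(Rational(3, 8), -14) = Rational(-109, 8) ≈ -13.625)
s = Rational(2747, 2) (s = Add(11, Mul(-100, Rational(-109, 8))) = Add(11, Rational(2725, 2)) = Rational(2747, 2) ≈ 1373.5)
Pow(s, -1) = Pow(Rational(2747, 2), -1) = Rational(2, 2747)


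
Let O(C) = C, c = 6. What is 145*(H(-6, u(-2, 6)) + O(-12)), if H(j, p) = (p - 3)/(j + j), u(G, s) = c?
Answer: -7105/4 ≈ -1776.3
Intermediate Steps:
u(G, s) = 6
H(j, p) = (-3 + p)/(2*j) (H(j, p) = (-3 + p)/((2*j)) = (-3 + p)*(1/(2*j)) = (-3 + p)/(2*j))
145*(H(-6, u(-2, 6)) + O(-12)) = 145*((½)*(-3 + 6)/(-6) - 12) = 145*((½)*(-⅙)*3 - 12) = 145*(-¼ - 12) = 145*(-49/4) = -7105/4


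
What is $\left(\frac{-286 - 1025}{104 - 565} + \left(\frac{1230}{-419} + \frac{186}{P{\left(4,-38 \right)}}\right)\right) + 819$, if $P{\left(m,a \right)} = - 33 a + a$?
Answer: $\frac{96191099787}{117440672} \approx 819.06$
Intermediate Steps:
$P{\left(m,a \right)} = - 32 a$
$\left(\frac{-286 - 1025}{104 - 565} + \left(\frac{1230}{-419} + \frac{186}{P{\left(4,-38 \right)}}\right)\right) + 819 = \left(\frac{-286 - 1025}{104 - 565} + \left(\frac{1230}{-419} + \frac{186}{\left(-32\right) \left(-38\right)}\right)\right) + 819 = \left(- \frac{1311}{-461} + \left(1230 \left(- \frac{1}{419}\right) + \frac{186}{1216}\right)\right) + 819 = \left(\left(-1311\right) \left(- \frac{1}{461}\right) + \left(- \frac{1230}{419} + 186 \cdot \frac{1}{1216}\right)\right) + 819 = \left(\frac{1311}{461} + \left(- \frac{1230}{419} + \frac{93}{608}\right)\right) + 819 = \left(\frac{1311}{461} - \frac{708873}{254752}\right) + 819 = \frac{7189419}{117440672} + 819 = \frac{96191099787}{117440672}$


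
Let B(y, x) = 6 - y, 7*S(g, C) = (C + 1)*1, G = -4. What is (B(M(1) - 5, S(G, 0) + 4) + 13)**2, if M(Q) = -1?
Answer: 625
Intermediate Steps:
S(g, C) = 1/7 + C/7 (S(g, C) = ((C + 1)*1)/7 = ((1 + C)*1)/7 = (1 + C)/7 = 1/7 + C/7)
(B(M(1) - 5, S(G, 0) + 4) + 13)**2 = ((6 - (-1 - 5)) + 13)**2 = ((6 - 1*(-6)) + 13)**2 = ((6 + 6) + 13)**2 = (12 + 13)**2 = 25**2 = 625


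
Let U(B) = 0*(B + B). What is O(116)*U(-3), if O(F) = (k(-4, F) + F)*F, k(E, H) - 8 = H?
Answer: 0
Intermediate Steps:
k(E, H) = 8 + H
U(B) = 0 (U(B) = 0*(2*B) = 0)
O(F) = F*(8 + 2*F) (O(F) = ((8 + F) + F)*F = (8 + 2*F)*F = F*(8 + 2*F))
O(116)*U(-3) = (2*116*(4 + 116))*0 = (2*116*120)*0 = 27840*0 = 0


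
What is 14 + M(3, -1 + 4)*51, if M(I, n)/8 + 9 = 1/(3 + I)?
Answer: -3590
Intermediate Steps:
M(I, n) = -72 + 8/(3 + I)
14 + M(3, -1 + 4)*51 = 14 + (8*(-26 - 9*3)/(3 + 3))*51 = 14 + (8*(-26 - 27)/6)*51 = 14 + (8*(⅙)*(-53))*51 = 14 - 212/3*51 = 14 - 3604 = -3590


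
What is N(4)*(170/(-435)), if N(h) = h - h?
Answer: 0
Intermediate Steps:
N(h) = 0
N(4)*(170/(-435)) = 0*(170/(-435)) = 0*(170*(-1/435)) = 0*(-34/87) = 0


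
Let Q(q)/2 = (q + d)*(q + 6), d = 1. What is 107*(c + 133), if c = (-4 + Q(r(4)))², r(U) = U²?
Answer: 59242583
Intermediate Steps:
Q(q) = 2*(1 + q)*(6 + q) (Q(q) = 2*((q + 1)*(q + 6)) = 2*((1 + q)*(6 + q)) = 2*(1 + q)*(6 + q))
c = 553536 (c = (-4 + (12 + 2*(4²)² + 14*4²))² = (-4 + (12 + 2*16² + 14*16))² = (-4 + (12 + 2*256 + 224))² = (-4 + (12 + 512 + 224))² = (-4 + 748)² = 744² = 553536)
107*(c + 133) = 107*(553536 + 133) = 107*553669 = 59242583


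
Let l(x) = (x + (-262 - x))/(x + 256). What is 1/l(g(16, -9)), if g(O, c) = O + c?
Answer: -263/262 ≈ -1.0038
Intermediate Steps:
l(x) = -262/(256 + x)
1/l(g(16, -9)) = 1/(-262/(256 + (16 - 9))) = 1/(-262/(256 + 7)) = 1/(-262/263) = -263/262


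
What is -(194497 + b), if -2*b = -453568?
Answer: -421281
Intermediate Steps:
b = 226784 (b = -½*(-453568) = 226784)
-(194497 + b) = -(194497 + 226784) = -1*421281 = -421281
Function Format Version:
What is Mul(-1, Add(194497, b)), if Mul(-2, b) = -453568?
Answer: -421281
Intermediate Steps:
b = 226784 (b = Mul(Rational(-1, 2), -453568) = 226784)
Mul(-1, Add(194497, b)) = Mul(-1, Add(194497, 226784)) = Mul(-1, 421281) = -421281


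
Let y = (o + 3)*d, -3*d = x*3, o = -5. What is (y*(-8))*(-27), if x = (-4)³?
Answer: -27648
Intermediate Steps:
x = -64
d = 64 (d = -(-64)*3/3 = -⅓*(-192) = 64)
y = -128 (y = (-5 + 3)*64 = -2*64 = -128)
(y*(-8))*(-27) = -128*(-8)*(-27) = 1024*(-27) = -27648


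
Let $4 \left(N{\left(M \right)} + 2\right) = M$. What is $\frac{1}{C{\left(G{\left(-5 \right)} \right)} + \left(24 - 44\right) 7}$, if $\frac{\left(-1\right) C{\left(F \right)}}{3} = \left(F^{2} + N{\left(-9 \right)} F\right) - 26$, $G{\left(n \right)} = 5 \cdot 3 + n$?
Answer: $- \frac{2}{469} \approx -0.0042644$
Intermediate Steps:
$N{\left(M \right)} = -2 + \frac{M}{4}$
$G{\left(n \right)} = 15 + n$
$C{\left(F \right)} = 78 - 3 F^{2} + \frac{51 F}{4}$ ($C{\left(F \right)} = - 3 \left(\left(F^{2} + \left(-2 + \frac{1}{4} \left(-9\right)\right) F\right) - 26\right) = - 3 \left(\left(F^{2} + \left(-2 - \frac{9}{4}\right) F\right) - 26\right) = - 3 \left(\left(F^{2} - \frac{17 F}{4}\right) - 26\right) = - 3 \left(-26 + F^{2} - \frac{17 F}{4}\right) = 78 - 3 F^{2} + \frac{51 F}{4}$)
$\frac{1}{C{\left(G{\left(-5 \right)} \right)} + \left(24 - 44\right) 7} = \frac{1}{\left(78 - 3 \left(15 - 5\right)^{2} + \frac{51 \left(15 - 5\right)}{4}\right) + \left(24 - 44\right) 7} = \frac{1}{\left(78 - 3 \cdot 10^{2} + \frac{51}{4} \cdot 10\right) - 140} = \frac{1}{\left(78 - 300 + \frac{255}{2}\right) - 140} = \frac{1}{- \frac{189}{2} - 140} = \frac{1}{- \frac{469}{2}} = - \frac{2}{469}$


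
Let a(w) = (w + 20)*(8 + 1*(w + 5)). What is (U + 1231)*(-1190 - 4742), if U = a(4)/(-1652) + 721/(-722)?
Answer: -1087618998334/149093 ≈ -7.2949e+6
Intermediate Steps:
a(w) = (13 + w)*(20 + w) (a(w) = (20 + w)*(8 + 1*(5 + w)) = (20 + w)*(8 + (5 + w)) = (20 + w)*(13 + w) = (13 + w)*(20 + w))
U = -371417/298186 (U = (260 + 4² + 33*4)/(-1652) + 721/(-722) = (260 + 16 + 132)*(-1/1652) + 721*(-1/722) = 408*(-1/1652) - 721/722 = -102/413 - 721/722 = -371417/298186 ≈ -1.2456)
(U + 1231)*(-1190 - 4742) = (-371417/298186 + 1231)*(-1190 - 4742) = (366695549/298186)*(-5932) = -1087618998334/149093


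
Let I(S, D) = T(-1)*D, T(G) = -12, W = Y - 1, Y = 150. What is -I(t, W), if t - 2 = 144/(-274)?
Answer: 1788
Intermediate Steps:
W = 149 (W = 150 - 1 = 149)
t = 202/137 (t = 2 + 144/(-274) = 2 + 144*(-1/274) = 2 - 72/137 = 202/137 ≈ 1.4745)
I(S, D) = -12*D
-I(t, W) = -(-12)*149 = -1*(-1788) = 1788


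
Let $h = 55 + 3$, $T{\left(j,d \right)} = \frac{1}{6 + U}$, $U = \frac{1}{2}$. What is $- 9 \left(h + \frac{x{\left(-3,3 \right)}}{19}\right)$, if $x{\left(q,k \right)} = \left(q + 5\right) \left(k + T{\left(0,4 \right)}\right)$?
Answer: $- \frac{129672}{247} \approx -524.99$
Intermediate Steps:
$U = \frac{1}{2} \approx 0.5$
$T{\left(j,d \right)} = \frac{2}{13}$ ($T{\left(j,d \right)} = \frac{1}{6 + \frac{1}{2}} = \frac{1}{\frac{13}{2}} = \frac{2}{13}$)
$x{\left(q,k \right)} = \left(5 + q\right) \left(\frac{2}{13} + k\right)$ ($x{\left(q,k \right)} = \left(q + 5\right) \left(k + \frac{2}{13}\right) = \left(5 + q\right) \left(\frac{2}{13} + k\right)$)
$h = 58$
$- 9 \left(h + \frac{x{\left(-3,3 \right)}}{19}\right) = - 9 \left(58 + \frac{\frac{10}{13} + 5 \cdot 3 + \frac{2}{13} \left(-3\right) + 3 \left(-3\right)}{19}\right) = - 9 \left(58 + \left(\frac{10}{13} + 15 - \frac{6}{13} - 9\right) \frac{1}{19}\right) = - 9 \left(58 + \frac{82}{13} \cdot \frac{1}{19}\right) = - 9 \left(58 + \frac{82}{247}\right) = \left(-9\right) \frac{14408}{247} = - \frac{129672}{247}$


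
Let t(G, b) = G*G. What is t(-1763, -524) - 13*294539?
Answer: -720838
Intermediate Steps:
t(G, b) = G²
t(-1763, -524) - 13*294539 = (-1763)² - 13*294539 = 3108169 - 3829007 = -720838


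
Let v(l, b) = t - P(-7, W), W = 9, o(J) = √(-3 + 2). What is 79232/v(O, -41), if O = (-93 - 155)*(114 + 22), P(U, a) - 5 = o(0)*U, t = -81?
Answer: -6813952/7445 - 554624*I/7445 ≈ -915.24 - 74.496*I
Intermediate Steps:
o(J) = I (o(J) = √(-1) = I)
P(U, a) = 5 + I*U
O = -33728 (O = -248*136 = -33728)
v(l, b) = -86 + 7*I (v(l, b) = -81 - (5 + I*(-7)) = -81 - (5 - 7*I) = -81 + (-5 + 7*I) = -86 + 7*I)
79232/v(O, -41) = 79232/(-86 + 7*I) = 79232*((-86 - 7*I)/7445) = 79232*(-86 - 7*I)/7445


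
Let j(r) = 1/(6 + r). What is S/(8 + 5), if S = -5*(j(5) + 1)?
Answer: -60/143 ≈ -0.41958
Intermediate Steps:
S = -60/11 (S = -5*(1/(6 + 5) + 1) = -5*(1/11 + 1) = -5*12/11 = -60/11 ≈ -5.4545)
S/(8 + 5) = -60/(11*(8 + 5)) = -60/11/13 = -60/11*1/13 = -60/143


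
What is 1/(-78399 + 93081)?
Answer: 1/14682 ≈ 6.8111e-5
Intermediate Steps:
1/(-78399 + 93081) = 1/14682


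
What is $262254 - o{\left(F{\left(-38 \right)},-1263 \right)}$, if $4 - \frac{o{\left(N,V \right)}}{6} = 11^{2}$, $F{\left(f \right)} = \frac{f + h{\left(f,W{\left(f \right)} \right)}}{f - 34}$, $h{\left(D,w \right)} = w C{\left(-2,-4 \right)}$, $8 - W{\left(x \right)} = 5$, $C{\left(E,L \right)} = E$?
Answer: $262956$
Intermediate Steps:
$W{\left(x \right)} = 3$ ($W{\left(x \right)} = 8 - 5 = 3$)
$h{\left(D,w \right)} = - 2 w$ ($h{\left(D,w \right)} = w \left(-2\right) = - 2 w$)
$F{\left(f \right)} = \frac{-6 + f}{-34 + f}$ ($F{\left(f \right)} = \frac{f - 6}{f - 34} = \frac{f - 6}{-34 + f} = \frac{-6 + f}{-34 + f}$)
$o{\left(N,V \right)} = -702$ ($o{\left(N,V \right)} = 24 - 6 \cdot 11^{2} = 24 - 726 = -702$)
$262254 - o{\left(F{\left(-38 \right)},-1263 \right)} = 262254 - -702 = 262254 + 702 = 262956$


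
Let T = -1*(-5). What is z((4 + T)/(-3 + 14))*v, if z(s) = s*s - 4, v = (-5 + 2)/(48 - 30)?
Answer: 403/726 ≈ 0.55510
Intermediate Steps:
T = 5
v = -⅙ (v = -3/18 = -3*1/18 = -⅙ ≈ -0.16667)
z(s) = -4 + s² (z(s) = s² - 4 = -4 + s²)
z((4 + T)/(-3 + 14))*v = (-4 + ((4 + 5)/(-3 + 14))²)*(-⅙) = (-4 + (9/11)²)*(-⅙) = (-4 + 81/121)*(-⅙) = -403/121*(-⅙) = 403/726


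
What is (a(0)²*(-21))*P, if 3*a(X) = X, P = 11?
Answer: 0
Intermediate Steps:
a(X) = X/3
(a(0)²*(-21))*P = (((⅓)*0)²*(-21))*11 = (0²*(-21))*11 = (0*(-21))*11 = 0*11 = 0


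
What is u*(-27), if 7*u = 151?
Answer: -4077/7 ≈ -582.43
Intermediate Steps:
u = 151/7 (u = (⅐)*151 = 151/7 ≈ 21.571)
u*(-27) = (151/7)*(-27) = -4077/7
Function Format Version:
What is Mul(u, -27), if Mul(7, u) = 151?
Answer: Rational(-4077, 7) ≈ -582.43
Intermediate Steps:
u = Rational(151, 7) (u = Mul(Rational(1, 7), 151) = Rational(151, 7) ≈ 21.571)
Mul(u, -27) = Mul(Rational(151, 7), -27) = Rational(-4077, 7)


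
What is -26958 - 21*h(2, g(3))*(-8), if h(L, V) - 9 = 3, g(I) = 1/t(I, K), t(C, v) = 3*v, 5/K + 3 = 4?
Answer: -24942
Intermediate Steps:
K = 5 (K = 5/(-3 + 4) = 5/1 = 5*1 = 5)
g(I) = 1/15 (g(I) = 1/(3*5) = 1/15)
h(L, V) = 12 (h(L, V) = 9 + 3 = 12)
-26958 - 21*h(2, g(3))*(-8) = -26958 - 21*12*(-8) = -26958 - 252*(-8) = -26958 + 2016 = -24942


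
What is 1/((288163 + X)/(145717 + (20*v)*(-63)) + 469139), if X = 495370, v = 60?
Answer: 70117/32895402796 ≈ 2.1315e-6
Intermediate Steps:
1/((288163 + X)/(145717 + (20*v)*(-63)) + 469139) = 1/((288163 + 495370)/(145717 + (20*60)*(-63)) + 469139) = 1/(783533/(145717 + 1200*(-63)) + 469139) = 1/(783533/(145717 - 75600) + 469139) = 1/(783533/70117 + 469139) = 1/(32895402796/70117) = 70117/32895402796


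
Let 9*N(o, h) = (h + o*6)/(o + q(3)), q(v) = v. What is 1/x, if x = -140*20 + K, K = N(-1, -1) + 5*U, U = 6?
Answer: -18/49867 ≈ -0.00036096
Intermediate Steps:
N(o, h) = (h + 6*o)/(9*(3 + o)) (N(o, h) = ((h + o*6)/(o + 3))/9 = ((h + 6*o)/(3 + o))/9 = (h + 6*o)/(9*(3 + o)))
K = 533/18 (K = (-1 + 6*(-1))/(9*(3 - 1)) + 5*6 = (1/9)*(-1 - 6)/2 + 30 = (1/9)*(1/2)*(-7) + 30 = -7/18 + 30 = 533/18 ≈ 29.611)
x = -49867/18 (x = -140*20 + 533/18 = -2800 + 533/18 = -49867/18 ≈ -2770.4)
1/x = 1/(-49867/18) = -18/49867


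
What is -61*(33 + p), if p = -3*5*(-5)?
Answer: -6588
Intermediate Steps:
p = 75 (p = -15*(-5) = 75)
-61*(33 + p) = -61*(33 + 75) = -61*108 = -6588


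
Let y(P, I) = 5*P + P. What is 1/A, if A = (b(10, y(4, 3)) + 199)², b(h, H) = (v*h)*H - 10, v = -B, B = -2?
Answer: 1/447561 ≈ 2.2343e-6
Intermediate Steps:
y(P, I) = 6*P
v = 2 (v = -1*(-2) = 2)
b(h, H) = -10 + 2*H*h (b(h, H) = (2*h)*H - 10 = 2*H*h - 10 = -10 + 2*H*h)
A = 447561 (A = ((-10 + 2*(6*4)*10) + 199)² = ((-10 + 2*24*10) + 199)² = ((-10 + 480) + 199)² = (470 + 199)² = 669² = 447561)
1/A = 1/447561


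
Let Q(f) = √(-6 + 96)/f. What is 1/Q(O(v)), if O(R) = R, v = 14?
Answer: 7*√10/15 ≈ 1.4757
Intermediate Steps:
Q(f) = 3*√10/f (Q(f) = √90/f = (3*√10)/f = 3*√10/f)
1/Q(O(v)) = 1/(3*√10/14) = 7*√10/15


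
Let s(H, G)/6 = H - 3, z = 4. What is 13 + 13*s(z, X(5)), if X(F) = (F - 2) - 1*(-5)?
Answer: 91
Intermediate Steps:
X(F) = 3 + F (X(F) = (-2 + F) + 5 = 3 + F)
s(H, G) = -18 + 6*H (s(H, G) = 6*(H - 3) = 6*(-3 + H) = -18 + 6*H)
13 + 13*s(z, X(5)) = 13 + 13*(-18 + 6*4) = 13 + 13*(-18 + 24) = 13 + 13*6 = 13 + 78 = 91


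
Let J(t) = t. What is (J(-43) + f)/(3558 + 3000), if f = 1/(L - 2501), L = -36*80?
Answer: -38564/5881433 ≈ -0.0065569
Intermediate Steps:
L = -2880
f = -1/5381 (f = 1/(-2880 - 2501) = 1/(-5381) = -1/5381 ≈ -0.00018584)
(J(-43) + f)/(3558 + 3000) = (-43 - 1/5381)/(3558 + 3000) = -231384/5381/6558 = -231384/5381*1/6558 = -38564/5881433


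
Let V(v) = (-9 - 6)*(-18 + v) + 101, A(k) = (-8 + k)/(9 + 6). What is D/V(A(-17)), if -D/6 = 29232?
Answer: -4872/11 ≈ -442.91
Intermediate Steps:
A(k) = -8/15 + k/15 (A(k) = (-8 + k)/15 = (-8 + k)*(1/15) = -8/15 + k/15)
D = -175392 (D = -6*29232 = -175392)
V(v) = 371 - 15*v (V(v) = -15*(-18 + v) + 101 = (270 - 15*v) + 101 = 371 - 15*v)
D/V(A(-17)) = -175392/(371 - 15*(-8/15 + (1/15)*(-17))) = -175392/(371 - 15*(-8/15 - 17/15)) = -175392/(371 - 15*(-5/3)) = -175392/(371 + 25) = -175392/396 = -175392*1/396 = -4872/11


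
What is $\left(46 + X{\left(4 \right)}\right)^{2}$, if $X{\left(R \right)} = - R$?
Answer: $1764$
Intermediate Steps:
$\left(46 + X{\left(4 \right)}\right)^{2} = \left(46 - 4\right)^{2} = 42^{2} = 1764$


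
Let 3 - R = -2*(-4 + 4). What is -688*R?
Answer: -2064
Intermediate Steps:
R = 3 (R = 3 - (-2)*(-4 + 4) = 3 - (-2)*0 = 3 - 1*0 = 3 + 0 = 3)
-688*R = -688*3 = -2064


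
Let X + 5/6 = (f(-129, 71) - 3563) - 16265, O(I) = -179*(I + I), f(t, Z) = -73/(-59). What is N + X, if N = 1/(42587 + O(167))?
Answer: -40239749395/2029482 ≈ -19828.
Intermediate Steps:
f(t, Z) = 73/59 (f(t, Z) = -73*(-1/59) = 73/59)
O(I) = -358*I
X = -7018969/354 (X = -⅚ + ((73/59 - 3563) - 16265) = -⅚ + (-210144/59 - 16265) = -⅚ - 1169779/59 = -7018969/354 ≈ -19828.)
N = -1/17199 (N = 1/(42587 - 358*167) = 1/(42587 - 59786) = 1/(-17199) = -1/17199 ≈ -5.8143e-5)
N + X = -1/17199 - 7018969/354 = -40239749395/2029482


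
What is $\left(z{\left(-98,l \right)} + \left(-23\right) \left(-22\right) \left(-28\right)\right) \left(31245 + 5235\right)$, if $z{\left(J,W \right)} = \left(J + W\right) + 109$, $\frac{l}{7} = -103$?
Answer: $-542749440$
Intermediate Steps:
$l = -721$ ($l = 7 \left(-103\right) = -721$)
$z{\left(J,W \right)} = 109 + J + W$
$\left(z{\left(-98,l \right)} + \left(-23\right) \left(-22\right) \left(-28\right)\right) \left(31245 + 5235\right) = \left(\left(109 - 98 - 721\right) + \left(-23\right) \left(-22\right) \left(-28\right)\right) \left(31245 + 5235\right) = \left(-710 + 506 \left(-28\right)\right) 36480 = \left(-710 - 14168\right) 36480 = \left(-14878\right) 36480 = -542749440$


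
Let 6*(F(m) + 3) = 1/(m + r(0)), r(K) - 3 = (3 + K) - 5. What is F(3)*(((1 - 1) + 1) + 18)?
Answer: -1349/24 ≈ -56.208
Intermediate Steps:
r(K) = 1 + K (r(K) = 3 + ((3 + K) - 5) = 3 + (-2 + K) = 1 + K)
F(m) = -3 + 1/(6*(1 + m)) (F(m) = -3 + 1/(6*(m + (1 + 0))) = -3 + 1/(6*(m + 1)) = -3 + 1/(6*(1 + m)))
F(3)*(((1 - 1) + 1) + 18) = ((-17 - 18*3)/(6*(1 + 3)))*(((1 - 1) + 1) + 18) = ((1/6)*(-17 - 54)/4)*((0 + 1) + 18) = ((1/6)*(1/4)*(-71))*(1 + 18) = -71/24*19 = -1349/24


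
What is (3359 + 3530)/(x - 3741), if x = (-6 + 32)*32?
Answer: -6889/2909 ≈ -2.3682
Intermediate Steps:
x = 832 (x = 26*32 = 832)
(3359 + 3530)/(x - 3741) = (3359 + 3530)/(832 - 3741) = 6889/(-2909) = 6889*(-1/2909) = -6889/2909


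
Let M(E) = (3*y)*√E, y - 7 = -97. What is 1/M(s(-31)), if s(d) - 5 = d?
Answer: I*√26/7020 ≈ 0.00072636*I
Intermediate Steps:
y = -90 (y = 7 - 97 = -90)
s(d) = 5 + d
M(E) = -270*√E (M(E) = (3*(-90))*√E = -270*√E)
1/M(s(-31)) = 1/(-270*√(5 - 31)) = 1/(-270*I*√26) = I*√26/7020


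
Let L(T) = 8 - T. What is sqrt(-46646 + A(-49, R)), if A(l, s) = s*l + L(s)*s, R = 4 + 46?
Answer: 2*I*sqrt(12799) ≈ 226.27*I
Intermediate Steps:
R = 50
A(l, s) = l*s + s*(8 - s) (A(l, s) = s*l + (8 - s)*s = l*s + s*(8 - s))
sqrt(-46646 + A(-49, R)) = sqrt(-46646 + 50*(8 - 49 - 1*50)) = sqrt(-46646 + 50*(8 - 49 - 50)) = sqrt(-46646 + 50*(-91)) = sqrt(-46646 - 4550) = sqrt(-51196) = 2*I*sqrt(12799)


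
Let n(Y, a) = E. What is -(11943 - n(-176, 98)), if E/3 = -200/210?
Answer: -83621/7 ≈ -11946.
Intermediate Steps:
E = -20/7 (E = 3*(-200/210) = 3*(-200*1/210) = 3*(-20/21) = -20/7 ≈ -2.8571)
n(Y, a) = -20/7
-(11943 - n(-176, 98)) = -(11943 - 1*(-20/7)) = -(11943 + 20/7) = -1*83621/7 = -83621/7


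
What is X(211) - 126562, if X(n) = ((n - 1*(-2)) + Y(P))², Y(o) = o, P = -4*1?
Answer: -82881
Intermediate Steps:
P = -4
X(n) = (-2 + n)² (X(n) = ((n - 1*(-2)) - 4)² = ((n + 2) - 4)² = ((2 + n) - 4)² = (-2 + n)²)
X(211) - 126562 = (-2 + 211)² - 126562 = 209² - 126562 = 43681 - 126562 = -82881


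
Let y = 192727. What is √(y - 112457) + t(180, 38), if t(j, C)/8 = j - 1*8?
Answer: 1376 + √80270 ≈ 1659.3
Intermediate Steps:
t(j, C) = -64 + 8*j (t(j, C) = 8*(j - 1*8) = 8*(j - 8) = 8*(-8 + j) = -64 + 8*j)
√(y - 112457) + t(180, 38) = √(192727 - 112457) + (-64 + 8*180) = √80270 + (-64 + 1440) = √80270 + 1376 = 1376 + √80270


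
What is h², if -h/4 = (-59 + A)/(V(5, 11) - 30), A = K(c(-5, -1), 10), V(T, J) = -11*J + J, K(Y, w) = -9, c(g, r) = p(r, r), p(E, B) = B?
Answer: 4624/1225 ≈ 3.7747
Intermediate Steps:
c(g, r) = r
V(T, J) = -10*J
A = -9
h = -68/35 (h = -4*(-59 - 9)/(-10*11 - 30) = -(-272)/(-110 - 30) = -(-272)/(-140) = -(-272)*(-1)/140 = -4*17/35 = -68/35 ≈ -1.9429)
h² = (-68/35)² = 4624/1225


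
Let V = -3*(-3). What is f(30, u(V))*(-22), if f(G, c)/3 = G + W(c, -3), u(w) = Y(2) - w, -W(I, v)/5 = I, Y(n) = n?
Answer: -4290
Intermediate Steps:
V = 9
W(I, v) = -5*I
u(w) = 2 - w
f(G, c) = -15*c + 3*G (f(G, c) = 3*(G - 5*c) = -15*c + 3*G)
f(30, u(V))*(-22) = (-15*(2 - 1*9) + 3*30)*(-22) = (-15*(2 - 9) + 90)*(-22) = (-15*(-7) + 90)*(-22) = (105 + 90)*(-22) = 195*(-22) = -4290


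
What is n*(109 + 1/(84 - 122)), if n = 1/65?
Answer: 4141/2470 ≈ 1.6765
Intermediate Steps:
n = 1/65 ≈ 0.015385
n*(109 + 1/(84 - 122)) = (109 + 1/(84 - 122))/65 = (109 + 1/(-38))/65 = (109 - 1/38)/65 = (1/65)*(4141/38) = 4141/2470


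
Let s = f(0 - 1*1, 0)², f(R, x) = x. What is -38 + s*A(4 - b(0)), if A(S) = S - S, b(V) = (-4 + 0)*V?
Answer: -38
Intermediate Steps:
b(V) = -4*V
A(S) = 0
s = 0 (s = 0² = 0)
-38 + s*A(4 - b(0)) = -38 + 0*0 = -38 + 0 = -38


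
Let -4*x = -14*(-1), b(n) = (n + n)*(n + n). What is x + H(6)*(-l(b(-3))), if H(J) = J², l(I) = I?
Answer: -2599/2 ≈ -1299.5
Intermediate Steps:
b(n) = 4*n² (b(n) = (2*n)*(2*n) = 4*n²)
x = -7/2 (x = -(-7)*(-1)/2 = -¼*14 = -7/2 ≈ -3.5000)
x + H(6)*(-l(b(-3))) = -7/2 + 6²*(-4*(-3)²) = -7/2 + 36*(-4*9) = -7/2 + 36*(-1*36) = -7/2 + 36*(-36) = -7/2 - 1296 = -2599/2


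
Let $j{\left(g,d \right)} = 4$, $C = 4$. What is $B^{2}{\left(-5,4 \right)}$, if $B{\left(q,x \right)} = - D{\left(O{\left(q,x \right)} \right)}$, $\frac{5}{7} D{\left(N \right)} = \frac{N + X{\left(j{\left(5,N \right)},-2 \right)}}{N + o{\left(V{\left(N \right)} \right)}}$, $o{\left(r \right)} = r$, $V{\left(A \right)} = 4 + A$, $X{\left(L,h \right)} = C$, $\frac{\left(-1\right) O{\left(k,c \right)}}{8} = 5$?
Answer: $\frac{3969}{9025} \approx 0.43978$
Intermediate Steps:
$O{\left(k,c \right)} = -40$ ($O{\left(k,c \right)} = \left(-8\right) 5 = -40$)
$X{\left(L,h \right)} = 4$
$D{\left(N \right)} = \frac{7 \left(4 + N\right)}{5 \left(4 + 2 N\right)}$ ($D{\left(N \right)} = \frac{7 \frac{N + 4}{N + \left(4 + N\right)}}{5} = \frac{7 \frac{4 + N}{4 + 2 N}}{5} = \frac{7 \left(4 + N\right)}{5 \left(4 + 2 N\right)}$)
$B{\left(q,x \right)} = - \frac{63}{95}$ ($B{\left(q,x \right)} = - \frac{7 \left(4 - 40\right)}{10 \left(2 - 40\right)} = - \frac{7 \left(-36\right)}{10 \left(-38\right)} = - \frac{7 \left(-1\right) \left(-36\right)}{10 \cdot 38} = \left(-1\right) \frac{63}{95} = - \frac{63}{95}$)
$B^{2}{\left(-5,4 \right)} = \left(- \frac{63}{95}\right)^{2} = \frac{3969}{9025}$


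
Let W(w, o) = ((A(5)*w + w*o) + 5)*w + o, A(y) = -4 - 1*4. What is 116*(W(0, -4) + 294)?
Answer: 33640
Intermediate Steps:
A(y) = -8 (A(y) = -4 - 4 = -8)
W(w, o) = o + w*(5 - 8*w + o*w) (W(w, o) = ((-8*w + w*o) + 5)*w + o = ((-8*w + o*w) + 5)*w + o = (5 - 8*w + o*w)*w + o = w*(5 - 8*w + o*w) + o = o + w*(5 - 8*w + o*w))
116*(W(0, -4) + 294) = 116*((-4 - 8*0² + 5*0 - 4*0²) + 294) = 116*((-4 - 8*0 + 0 - 4*0) + 294) = 116*((-4 + 0 + 0 + 0) + 294) = 116*(-4 + 294) = 116*290 = 33640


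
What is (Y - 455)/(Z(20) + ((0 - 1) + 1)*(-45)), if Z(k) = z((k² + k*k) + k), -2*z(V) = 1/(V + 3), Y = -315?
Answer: 1267420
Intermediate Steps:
z(V) = -1/(2*(3 + V)) (z(V) = -1/(2*(V + 3)) = -1/(2*(3 + V)))
Z(k) = -1/(6 + 2*k + 4*k²) (Z(k) = -1/(6 + 2*((k² + k*k) + k)) = -1/(6 + 2*((k² + k²) + k)) = -1/(6 + 2*(2*k² + k)) = -1/(6 + 2*(k + 2*k²)) = -1/(6 + (2*k + 4*k²)) = -1/(6 + 2*k + 4*k²))
(Y - 455)/(Z(20) + ((0 - 1) + 1)*(-45)) = (-315 - 455)/(-1/(6 + 2*20*(1 + 2*20)) + ((0 - 1) + 1)*(-45)) = -770/(-1/(6 + 2*20*(1 + 40)) + (-1 + 1)*(-45)) = -770/(-1/(6 + 2*20*41) + 0*(-45)) = -770/(-1/(6 + 1640) + 0) = -770/(-1/1646 + 0) = -770/(-1/1646) = -770*(-1646) = 1267420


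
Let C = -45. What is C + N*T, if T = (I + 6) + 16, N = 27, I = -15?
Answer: 144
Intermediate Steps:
T = 7 (T = (-15 + 6) + 16 = -9 + 16 = 7)
C + N*T = -45 + 27*7 = -45 + 189 = 144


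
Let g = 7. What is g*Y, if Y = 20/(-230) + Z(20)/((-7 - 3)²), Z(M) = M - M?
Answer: -14/23 ≈ -0.60870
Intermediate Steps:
Z(M) = 0
Y = -2/23 (Y = 20/(-230) + 0/((-7 - 3)²) = 20*(-1/230) + 0/((-10)²) = -2/23 + 0/100 = -2/23 + 0*(1/100) = -2/23 + 0 = -2/23 ≈ -0.086957)
g*Y = 7*(-2/23) = -14/23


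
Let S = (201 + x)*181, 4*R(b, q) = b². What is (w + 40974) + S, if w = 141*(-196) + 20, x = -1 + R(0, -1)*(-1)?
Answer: 49558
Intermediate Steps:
R(b, q) = b²/4
x = -1 (x = -1 + ((¼)*0²)*(-1) = -1 + ((¼)*0)*(-1) = -1 + 0*(-1) = -1 + 0 = -1)
w = -27616 (w = -27636 + 20 = -27616)
S = 36200 (S = (201 - 1)*181 = 200*181 = 36200)
(w + 40974) + S = (-27616 + 40974) + 36200 = 13358 + 36200 = 49558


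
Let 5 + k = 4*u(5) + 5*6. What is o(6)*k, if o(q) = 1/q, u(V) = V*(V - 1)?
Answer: 35/2 ≈ 17.500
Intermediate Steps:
u(V) = V*(-1 + V)
k = 105 (k = -5 + (4*(5*(-1 + 5)) + 5*6) = -5 + (4*(5*4) + 30) = -5 + (4*20 + 30) = -5 + (80 + 30) = -5 + 110 = 105)
o(6)*k = 105/6 = (⅙)*105 = 35/2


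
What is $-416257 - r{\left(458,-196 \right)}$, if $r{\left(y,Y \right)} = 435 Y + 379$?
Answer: $-331376$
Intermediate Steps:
$r{\left(y,Y \right)} = 379 + 435 Y$
$-416257 - r{\left(458,-196 \right)} = -416257 - \left(379 + 435 \left(-196\right)\right) = -416257 - \left(379 - 85260\right) = -416257 - -84881 = -416257 + 84881 = -331376$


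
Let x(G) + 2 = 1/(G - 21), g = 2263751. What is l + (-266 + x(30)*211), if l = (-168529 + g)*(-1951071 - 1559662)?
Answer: -66201885165515/9 ≈ -7.3558e+12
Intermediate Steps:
x(G) = -2 + 1/(-21 + G) (x(G) = -2 + 1/(G - 21) = -2 + 1/(-21 + G))
l = -7355765017726 (l = (-168529 + 2263751)*(-1951071 - 1559662) = 2095222*(-3510733) = -7355765017726)
l + (-266 + x(30)*211) = -7355765017726 + (-266 + ((43 - 2*30)/(-21 + 30))*211) = -7355765017726 + (-266 + ((43 - 60)/9)*211) = -7355765017726 + (-266 + ((⅑)*(-17))*211) = -7355765017726 + (-266 - 17/9*211) = -7355765017726 + (-266 - 3587/9) = -7355765017726 - 5981/9 = -66201885165515/9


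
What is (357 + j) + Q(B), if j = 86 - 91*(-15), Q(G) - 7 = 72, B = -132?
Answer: 1887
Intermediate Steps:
Q(G) = 79 (Q(G) = 7 + 72 = 79)
j = 1451 (j = 86 + 1365 = 1451)
(357 + j) + Q(B) = (357 + 1451) + 79 = 1808 + 79 = 1887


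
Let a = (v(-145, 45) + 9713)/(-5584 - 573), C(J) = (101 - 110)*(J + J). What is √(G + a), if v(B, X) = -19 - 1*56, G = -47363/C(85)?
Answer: √289794810963190/3140070 ≈ 5.4213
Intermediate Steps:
C(J) = -18*J
G = 47363/1530 (G = -47363/((-18*85)) = -47363/(-1530) = -47363*(-1/1530) = 47363/1530 ≈ 30.956)
v(B, X) = -75 (v(B, X) = -19 - 56 = -75)
a = -9638/6157 (a = (-75 + 9713)/(-5584 - 573) = 9638/(-6157) = 9638*(-1/6157) = -9638/6157 ≈ -1.5654)
√(G + a) = √(47363/1530 - 9638/6157) = √(276867851/9420210) = √289794810963190/3140070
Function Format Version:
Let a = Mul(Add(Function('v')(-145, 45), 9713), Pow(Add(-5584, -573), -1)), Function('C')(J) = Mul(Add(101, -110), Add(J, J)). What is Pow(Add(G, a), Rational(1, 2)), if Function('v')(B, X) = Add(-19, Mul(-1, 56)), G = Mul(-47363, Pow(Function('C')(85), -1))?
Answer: Mul(Rational(1, 3140070), Pow(289794810963190, Rational(1, 2))) ≈ 5.4213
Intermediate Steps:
Function('C')(J) = Mul(-18, J) (Function('C')(J) = Mul(-9, Mul(2, J)) = Mul(-18, J))
G = Rational(47363, 1530) (G = Mul(-47363, Pow(Mul(-18, 85), -1)) = Mul(-47363, Pow(-1530, -1)) = Mul(-47363, Rational(-1, 1530)) = Rational(47363, 1530) ≈ 30.956)
Function('v')(B, X) = -75 (Function('v')(B, X) = Add(-19, -56) = -75)
a = Rational(-9638, 6157) (a = Mul(Add(-75, 9713), Pow(Add(-5584, -573), -1)) = Mul(9638, Pow(-6157, -1)) = Mul(9638, Rational(-1, 6157)) = Rational(-9638, 6157) ≈ -1.5654)
Pow(Add(G, a), Rational(1, 2)) = Pow(Add(Rational(47363, 1530), Rational(-9638, 6157)), Rational(1, 2)) = Pow(Rational(276867851, 9420210), Rational(1, 2)) = Mul(Rational(1, 3140070), Pow(289794810963190, Rational(1, 2)))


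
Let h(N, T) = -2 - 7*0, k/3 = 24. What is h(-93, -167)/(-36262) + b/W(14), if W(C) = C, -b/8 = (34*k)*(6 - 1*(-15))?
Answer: -532616255/18131 ≈ -29376.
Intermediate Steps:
k = 72 (k = 3*24 = 72)
h(N, T) = -2 (h(N, T) = -2 + 0 = -2)
b = -411264 (b = -8*34*72*(6 - 1*(-15)) = -19584*(6 + 15) = -19584*21 = -8*51408 = -411264)
h(-93, -167)/(-36262) + b/W(14) = -2/(-36262) - 411264/14 = -2*(-1/36262) - 411264*1/14 = 1/18131 - 29376 = -532616255/18131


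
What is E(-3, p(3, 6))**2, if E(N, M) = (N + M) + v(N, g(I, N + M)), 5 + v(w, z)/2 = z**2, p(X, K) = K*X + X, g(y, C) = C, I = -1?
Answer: 430336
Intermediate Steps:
p(X, K) = X + K*X
v(w, z) = -10 + 2*z**2
E(N, M) = -10 + M + N + 2*(M + N)**2 (E(N, M) = (N + M) + (-10 + 2*(N + M)**2) = (M + N) + (-10 + 2*(M + N)**2) = -10 + M + N + 2*(M + N)**2)
E(-3, p(3, 6))**2 = (-10 + 3*(1 + 6) - 3 + 2*(3*(1 + 6) - 3)**2)**2 = (-10 + 3*7 - 3 + 2*(3*7 - 3)**2)**2 = (-10 + 21 - 3 + 2*(21 - 3)**2)**2 = (-10 + 21 - 3 + 2*18**2)**2 = (-10 + 21 - 3 + 2*324)**2 = (-10 + 21 - 3 + 648)**2 = 656**2 = 430336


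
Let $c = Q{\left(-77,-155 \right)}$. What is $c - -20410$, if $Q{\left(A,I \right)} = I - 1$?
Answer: $20254$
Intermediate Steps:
$Q{\left(A,I \right)} = -1 + I$
$c = -156$ ($c = -1 - 155 = -156$)
$c - -20410 = -156 - -20410 = -156 + 20410 = 20254$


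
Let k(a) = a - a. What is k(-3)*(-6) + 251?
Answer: 251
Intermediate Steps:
k(a) = 0
k(-3)*(-6) + 251 = 0*(-6) + 251 = 0 + 251 = 251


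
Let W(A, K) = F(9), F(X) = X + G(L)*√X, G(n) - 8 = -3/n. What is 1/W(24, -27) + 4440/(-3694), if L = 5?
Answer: -337085/288132 ≈ -1.1699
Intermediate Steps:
G(n) = 8 - 3/n
F(X) = X + 37*√X/5 (F(X) = X + (8 - 3/5)*√X = X + (8 - 3*⅕)*√X = X + (8 - ⅗)*√X = X + 37*√X/5)
W(A, K) = 156/5 (W(A, K) = 9 + 37*√9/5 = 9 + (37/5)*3 = 9 + 111/5 = 156/5)
1/W(24, -27) + 4440/(-3694) = 1/(156/5) + 4440/(-3694) = 5/156 + 4440*(-1/3694) = 5/156 - 2220/1847 = -337085/288132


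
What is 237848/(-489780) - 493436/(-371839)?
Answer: 38308480402/45529826355 ≈ 0.84139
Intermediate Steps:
237848/(-489780) - 493436/(-371839) = 237848*(-1/489780) - 493436*(-1/371839) = -59462/122445 + 493436/371839 = 38308480402/45529826355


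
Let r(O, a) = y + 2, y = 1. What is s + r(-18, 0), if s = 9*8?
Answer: 75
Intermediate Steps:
r(O, a) = 3 (r(O, a) = 1 + 2 = 3)
s = 72
s + r(-18, 0) = 72 + 3 = 75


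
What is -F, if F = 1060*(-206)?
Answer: 218360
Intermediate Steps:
F = -218360
-F = -1*(-218360) = 218360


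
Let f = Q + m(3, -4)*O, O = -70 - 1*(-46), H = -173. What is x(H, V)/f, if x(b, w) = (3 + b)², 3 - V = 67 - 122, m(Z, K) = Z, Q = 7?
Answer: -5780/13 ≈ -444.62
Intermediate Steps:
O = -24 (O = -70 + 46 = -24)
V = 58 (V = 3 - (67 - 122) = 3 - 1*(-55) = 3 + 55 = 58)
f = -65 (f = 7 + 3*(-24) = 7 - 72 = -65)
x(H, V)/f = (3 - 173)²/(-65) = (-170)²*(-1/65) = 28900*(-1/65) = -5780/13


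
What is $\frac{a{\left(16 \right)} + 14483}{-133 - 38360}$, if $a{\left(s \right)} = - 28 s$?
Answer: $- \frac{2005}{5499} \approx -0.36461$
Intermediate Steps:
$\frac{a{\left(16 \right)} + 14483}{-133 - 38360} = \frac{\left(-28\right) 16 + 14483}{-133 - 38360} = \frac{-448 + 14483}{-38493} = 14035 \left(- \frac{1}{38493}\right) = - \frac{2005}{5499}$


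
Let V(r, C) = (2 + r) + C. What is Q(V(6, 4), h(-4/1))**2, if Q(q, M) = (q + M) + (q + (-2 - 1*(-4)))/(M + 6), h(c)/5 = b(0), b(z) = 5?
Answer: 1347921/961 ≈ 1402.6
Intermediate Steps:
h(c) = 25 (h(c) = 5*5 = 25)
V(r, C) = 2 + C + r
Q(q, M) = M + q + (2 + q)/(6 + M) (Q(q, M) = (M + q) + (q + (-2 + 4))/(6 + M) = (M + q) + (q + 2)/(6 + M) = (M + q) + (2 + q)/(6 + M) = M + q + (2 + q)/(6 + M))
Q(V(6, 4), h(-4/1))**2 = ((2 + 25**2 + 6*25 + 7*(2 + 4 + 6) + 25*(2 + 4 + 6))/(6 + 25))**2 = ((2 + 625 + 150 + 7*12 + 25*12)/31)**2 = ((2 + 625 + 150 + 84 + 300)/31)**2 = ((1/31)*1161)**2 = (1161/31)**2 = 1347921/961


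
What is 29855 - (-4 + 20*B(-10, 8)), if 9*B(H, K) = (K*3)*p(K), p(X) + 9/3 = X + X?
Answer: 87497/3 ≈ 29166.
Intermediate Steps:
p(X) = -3 + 2*X (p(X) = -3 + (X + X) = -3 + 2*X)
B(H, K) = K*(-3 + 2*K)/3 (B(H, K) = ((K*3)*(-3 + 2*K))/9 = ((3*K)*(-3 + 2*K))/9 = (3*K*(-3 + 2*K))/9 = K*(-3 + 2*K)/3)
29855 - (-4 + 20*B(-10, 8)) = 29855 - (-4 + 20*((⅓)*8*(-3 + 2*8))) = 29855 - (-4 + 20*((⅓)*8*(-3 + 16))) = 29855 - (-4 + 20*((⅓)*8*13)) = 29855 - (-4 + 20*(104/3)) = 29855 - (-4 + 2080/3) = 29855 - 1*2068/3 = 29855 - 2068/3 = 87497/3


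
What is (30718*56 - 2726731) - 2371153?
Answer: -3377676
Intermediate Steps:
(30718*56 - 2726731) - 2371153 = (1720208 - 2726731) - 2371153 = -1006523 - 2371153 = -3377676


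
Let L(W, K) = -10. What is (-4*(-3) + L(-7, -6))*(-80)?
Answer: -160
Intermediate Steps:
(-4*(-3) + L(-7, -6))*(-80) = (-4*(-3) - 10)*(-80) = (12 - 10)*(-80) = 2*(-80) = -160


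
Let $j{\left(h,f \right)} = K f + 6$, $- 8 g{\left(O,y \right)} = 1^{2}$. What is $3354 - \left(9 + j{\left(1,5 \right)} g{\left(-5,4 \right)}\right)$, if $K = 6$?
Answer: $\frac{6699}{2} \approx 3349.5$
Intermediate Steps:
$g{\left(O,y \right)} = - \frac{1}{8}$ ($g{\left(O,y \right)} = - \frac{1^{2}}{8} = \left(- \frac{1}{8}\right) 1 = - \frac{1}{8}$)
$j{\left(h,f \right)} = 6 + 6 f$ ($j{\left(h,f \right)} = 6 f + 6 = 6 + 6 f$)
$3354 - \left(9 + j{\left(1,5 \right)} g{\left(-5,4 \right)}\right) = 3354 - \left(9 + \left(6 + 6 \cdot 5\right) \left(- \frac{1}{8}\right)\right) = 3354 - \left(9 + \left(6 + 30\right) \left(- \frac{1}{8}\right)\right) = 3354 - \left(9 + 36 \left(- \frac{1}{8}\right)\right) = 3354 - \left(9 - \frac{9}{2}\right) = 3354 - \frac{9}{2} = \frac{6699}{2}$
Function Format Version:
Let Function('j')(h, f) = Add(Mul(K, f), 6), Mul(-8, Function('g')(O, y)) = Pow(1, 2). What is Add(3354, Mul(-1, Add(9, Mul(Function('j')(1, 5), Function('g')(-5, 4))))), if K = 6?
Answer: Rational(6699, 2) ≈ 3349.5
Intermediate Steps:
Function('g')(O, y) = Rational(-1, 8) (Function('g')(O, y) = Mul(Rational(-1, 8), Pow(1, 2)) = Mul(Rational(-1, 8), 1) = Rational(-1, 8))
Function('j')(h, f) = Add(6, Mul(6, f)) (Function('j')(h, f) = Add(Mul(6, f), 6) = Add(6, Mul(6, f)))
Add(3354, Mul(-1, Add(9, Mul(Function('j')(1, 5), Function('g')(-5, 4))))) = Add(3354, Mul(-1, Add(9, Mul(Add(6, Mul(6, 5)), Rational(-1, 8))))) = Add(3354, Mul(-1, Add(9, Mul(Add(6, 30), Rational(-1, 8))))) = Add(3354, Mul(-1, Add(9, Mul(36, Rational(-1, 8))))) = Add(3354, Mul(-1, Add(9, Rational(-9, 2)))) = Add(3354, Mul(-1, Rational(9, 2))) = Add(3354, Rational(-9, 2)) = Rational(6699, 2)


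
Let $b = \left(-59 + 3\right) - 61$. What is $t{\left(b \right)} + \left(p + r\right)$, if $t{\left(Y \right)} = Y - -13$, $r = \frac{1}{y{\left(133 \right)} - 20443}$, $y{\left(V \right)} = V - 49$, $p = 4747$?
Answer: $\frac{94526836}{20359} \approx 4643.0$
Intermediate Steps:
$y{\left(V \right)} = -49 + V$
$b = -117$ ($b = -56 - 61 = -117$)
$r = - \frac{1}{20359}$ ($r = \frac{1}{\left(-49 + 133\right) - 20443} = \frac{1}{84 - 20443} = \frac{1}{-20359} = - \frac{1}{20359} \approx -4.9118 \cdot 10^{-5}$)
$t{\left(Y \right)} = 13 + Y$ ($t{\left(Y \right)} = Y + 13 = 13 + Y$)
$t{\left(b \right)} + \left(p + r\right) = \left(13 - 117\right) + \left(4747 - \frac{1}{20359}\right) = -104 + \frac{96644172}{20359} = \frac{94526836}{20359}$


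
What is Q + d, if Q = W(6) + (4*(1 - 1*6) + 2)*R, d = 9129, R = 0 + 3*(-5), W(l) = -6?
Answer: 9393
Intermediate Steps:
R = -15 (R = 0 - 15 = -15)
Q = 264 (Q = -6 + (4*(1 - 1*6) + 2)*(-15) = -6 + (4*(1 - 6) + 2)*(-15) = -6 + (4*(-5) + 2)*(-15) = -6 + (-20 + 2)*(-15) = -6 - 18*(-15) = -6 + 270 = 264)
Q + d = 264 + 9129 = 9393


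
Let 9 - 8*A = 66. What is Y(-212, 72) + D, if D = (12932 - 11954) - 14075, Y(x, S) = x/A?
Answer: -744833/57 ≈ -13067.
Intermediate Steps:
A = -57/8 (A = 9/8 - ⅛*66 = 9/8 - 33/4 = -57/8 ≈ -7.1250)
Y(x, S) = -8*x/57 (Y(x, S) = x/(-57/8) = x*(-8/57) = -8*x/57)
D = -13097 (D = 978 - 14075 = -13097)
Y(-212, 72) + D = -8/57*(-212) - 13097 = 1696/57 - 13097 = -744833/57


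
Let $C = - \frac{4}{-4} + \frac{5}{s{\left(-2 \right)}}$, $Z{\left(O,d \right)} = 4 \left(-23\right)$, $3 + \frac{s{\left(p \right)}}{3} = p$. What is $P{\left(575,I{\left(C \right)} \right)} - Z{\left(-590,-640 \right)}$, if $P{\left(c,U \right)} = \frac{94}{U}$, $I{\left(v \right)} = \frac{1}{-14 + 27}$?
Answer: $1314$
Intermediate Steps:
$s{\left(p \right)} = -9 + 3 p$
$Z{\left(O,d \right)} = -92$
$C = \frac{2}{3}$ ($C = - \frac{4}{-4} + \frac{5}{-9 + 3 \left(-2\right)} = \left(-4\right) \left(- \frac{1}{4}\right) + \frac{5}{-9 - 6} = 1 + \frac{5}{-15} = 1 + 5 \left(- \frac{1}{15}\right) = 1 - \frac{1}{3} = \frac{2}{3} \approx 0.66667$)
$I{\left(v \right)} = \frac{1}{13}$
$P{\left(575,I{\left(C \right)} \right)} - Z{\left(-590,-640 \right)} = 94 \frac{1}{\frac{1}{13}} - -92 = 94 \cdot 13 + 92 = 1222 + 92 = 1314$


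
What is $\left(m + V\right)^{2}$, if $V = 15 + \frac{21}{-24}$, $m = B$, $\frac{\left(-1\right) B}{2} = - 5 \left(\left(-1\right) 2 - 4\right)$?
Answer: $\frac{134689}{64} \approx 2104.5$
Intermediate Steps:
$B = -60$ ($B = - 2 \left(- 5 \left(\left(-1\right) 2 - 4\right)\right) = - 2 \left(- 5 \left(-2 - 4\right)\right) = - 2 \left(\left(-5\right) \left(-6\right)\right) = \left(-2\right) 30 = -60$)
$m = -60$
$V = \frac{113}{8}$ ($V = 15 + 21 \left(- \frac{1}{24}\right) = 15 - \frac{7}{8} = \frac{113}{8} \approx 14.125$)
$\left(m + V\right)^{2} = \left(-60 + \frac{113}{8}\right)^{2} = \left(- \frac{367}{8}\right)^{2} = \frac{134689}{64}$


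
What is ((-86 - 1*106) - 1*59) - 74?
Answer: -325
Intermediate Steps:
((-86 - 1*106) - 1*59) - 74 = ((-86 - 106) - 59) - 74 = (-192 - 59) - 74 = -251 - 74 = -325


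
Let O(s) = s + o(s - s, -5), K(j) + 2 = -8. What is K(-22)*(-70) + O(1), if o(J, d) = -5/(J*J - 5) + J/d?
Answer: 702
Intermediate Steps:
o(J, d) = -5/(-5 + J²) + J/d (o(J, d) = -5/(J² - 5) + J/d = -5/(-5 + J²) + J/d)
K(j) = -10 (K(j) = -2 - 8 = -10)
O(s) = 1 + s (O(s) = s + ((s - s)³ - 5*(s - s) - 5*(-5))/((-5)*(-5 + (s - s)²)) = s - (0³ - 5*0 + 25)/(5*(-5 + 0²)) = s - (0 + 0 + 25)/(5*(-5 + 0)) = s - ⅕*25/(-5) = s - ⅕*(-⅕)*25 = s + 1 = 1 + s)
K(-22)*(-70) + O(1) = -10*(-70) + (1 + 1) = 700 + 2 = 702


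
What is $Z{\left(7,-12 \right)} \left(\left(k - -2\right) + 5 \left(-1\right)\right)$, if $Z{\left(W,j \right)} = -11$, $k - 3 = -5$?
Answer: $55$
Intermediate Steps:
$k = -2$ ($k = 3 - 5 = -2$)
$Z{\left(7,-12 \right)} \left(\left(k - -2\right) + 5 \left(-1\right)\right) = - 11 \left(\left(-2 - -2\right) + 5 \left(-1\right)\right) = - 11 \left(\left(-2 + 2\right) - 5\right) = - 11 \left(0 - 5\right) = \left(-11\right) \left(-5\right) = 55$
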